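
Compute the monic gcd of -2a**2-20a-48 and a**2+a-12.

a+4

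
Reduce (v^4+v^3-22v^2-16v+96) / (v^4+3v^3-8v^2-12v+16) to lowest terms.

Apply the Euclidean algorithm:
  v^4+v^3-22v^2-16v+96 = (v^4+3v^3-8v^2-12v+16) + (-2v^3-14v^2-4v+80)
  v^4+3v^3-8v^2-12v+16 = (-(1/2)v+2)(-2v^3-14v^2-4v+80) + (18v^2+36v-144)
  -2v^3-14v^2-4v+80 = (-(1/9)v-5/9)(18v^2+36v-144) + (0)
Last nonzero remainder: 18v^2+36v-144. Dividing through by 18 gives the monic gcd v^2+2v-8.
Cancel v^2+2v-8 from numerator and denominator to get the reduced form.

(v^2-v-12)/(v^2+v-2)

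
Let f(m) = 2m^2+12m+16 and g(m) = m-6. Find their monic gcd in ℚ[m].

Euclidean algorithm in ℚ[m]:
  2m^2+12m+16 = (2m+24)(m-6) + (160)
  m-6 = ((1/160)m-3/80)(160) + (0)
The last nonzero remainder is the constant 160, so the polynomials are coprime and gcd = 1.

1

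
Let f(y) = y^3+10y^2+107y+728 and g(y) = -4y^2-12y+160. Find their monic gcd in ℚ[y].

y+8

Repeated division with remainder:
  y^3+10y^2+107y+728 = (-(1/4)y-7/4)(-4y^2-12y+160) + (126y+1008)
  -4y^2-12y+160 = (-(2/63)y+10/63)(126y+1008) + (0)
Last nonzero remainder: 126y+1008. Dividing through by 126 gives the monic gcd y+8.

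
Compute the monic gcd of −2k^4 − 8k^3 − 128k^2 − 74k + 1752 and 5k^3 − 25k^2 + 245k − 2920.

k^2 + 3k + 73

Euclidean algorithm in ℚ[k]:
  −2k^4 − 8k^3 − 128k^2 − 74k + 1752 = (−(2/5)k − 18/5)(5k^3 − 25k^2 + 245k − 2920) + (−120k^2 − 360k − 8760)
  5k^3 − 25k^2 + 245k − 2920 = (−(1/24)k + 1/3)(−120k^2 − 360k − 8760) + (0)
Last nonzero remainder: −120k^2 − 360k − 8760. Dividing through by −120 gives the monic gcd k^2 + 3k + 73.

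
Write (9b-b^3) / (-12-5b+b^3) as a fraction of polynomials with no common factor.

Euclidean algorithm in ℚ[b]:
  -b^3+9b = (-1)(b^3-5b-12) + (4b-12)
  b^3-5b-12 = ((1/4)b^2+(3/4)b+1)(4b-12) + (0)
Last nonzero remainder: 4b-12. Dividing through by 4 gives the monic gcd b-3.
Cancel b-3 from numerator and denominator to get the reduced form.

(-3b-b^2)/(4+3b+b^2)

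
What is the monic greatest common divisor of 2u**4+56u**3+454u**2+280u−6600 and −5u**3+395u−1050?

u**2+7u−30

By polynomial division,
  2u**4+56u**3+454u**2+280u−6600 = (−(2/5)u−56/5)(−5u**3+395u−1050) + (612u**2+4284u−18360)
  −5u**3+395u−1050 = (−(5/612)u+35/612)(612u**2+4284u−18360) + (0)
Last nonzero remainder: 612u**2+4284u−18360. Dividing through by 612 gives the monic gcd u**2+7u−30.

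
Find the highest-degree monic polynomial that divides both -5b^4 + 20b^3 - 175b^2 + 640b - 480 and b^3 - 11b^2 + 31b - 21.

b^2 - 4b + 3

Apply the Euclidean algorithm:
  -5b^4 + 20b^3 - 175b^2 + 640b - 480 = (-5b - 35)(b^3 - 11b^2 + 31b - 21) + (-405b^2 + 1620b - 1215)
  b^3 - 11b^2 + 31b - 21 = (-(1/405)b + 7/405)(-405b^2 + 1620b - 1215) + (0)
Last nonzero remainder: -405b^2 + 1620b - 1215. Dividing through by -405 gives the monic gcd b^2 - 4b + 3.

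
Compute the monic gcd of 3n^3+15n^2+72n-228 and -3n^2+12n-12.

n-2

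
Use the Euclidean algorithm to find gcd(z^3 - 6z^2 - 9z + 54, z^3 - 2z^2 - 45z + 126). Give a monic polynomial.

Apply the Euclidean algorithm:
  z^3 - 6z^2 - 9z + 54 = (z^3 - 2z^2 - 45z + 126) + (-4z^2 + 36z - 72)
  z^3 - 2z^2 - 45z + 126 = (-(1/4)z - 7/4)(-4z^2 + 36z - 72) + (0)
Last nonzero remainder: -4z^2 + 36z - 72. Dividing through by -4 gives the monic gcd z^2 - 9z + 18.

z^2 - 9z + 18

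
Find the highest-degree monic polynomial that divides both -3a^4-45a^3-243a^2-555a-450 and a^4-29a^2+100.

Repeated division with remainder:
  -3a^4-45a^3-243a^2-555a-450 = (-3)(a^4-29a^2+100) + (-45a^3-330a^2-555a-150)
  a^4-29a^2+100 = (-(1/45)a+22/135)(-45a^3-330a^2-555a-150) + ((112/9)a^2+(784/9)a+1120/9)
  -45a^3-330a^2-555a-150 = (-(405/112)a-135/112)((112/9)a^2+(784/9)a+1120/9) + (0)
Last nonzero remainder: (112/9)a^2+(784/9)a+1120/9. Dividing through by 112/9 gives the monic gcd a^2+7a+10.

a^2+7a+10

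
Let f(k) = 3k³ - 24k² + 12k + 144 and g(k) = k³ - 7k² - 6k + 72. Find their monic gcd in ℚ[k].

k² - 10k + 24

Euclidean algorithm in ℚ[k]:
  3k³ - 24k² + 12k + 144 = (3)(k³ - 7k² - 6k + 72) + (-3k² + 30k - 72)
  k³ - 7k² - 6k + 72 = (-(1/3)k - 1)(-3k² + 30k - 72) + (0)
Last nonzero remainder: -3k² + 30k - 72. Dividing through by -3 gives the monic gcd k² - 10k + 24.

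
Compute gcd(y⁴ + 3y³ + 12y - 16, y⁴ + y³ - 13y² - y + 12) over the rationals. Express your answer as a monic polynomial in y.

y² + 3y - 4

Euclidean algorithm in ℚ[y]:
  y⁴ + 3y³ + 12y - 16 = (y⁴ + y³ - 13y² - y + 12) + (2y³ + 13y² + 13y - 28)
  y⁴ + y³ - 13y² - y + 12 = ((1/2)y - 11/4)(2y³ + 13y² + 13y - 28) + ((65/4)y² + (195/4)y - 65)
  2y³ + 13y² + 13y - 28 = ((8/65)y + 28/65)((65/4)y² + (195/4)y - 65) + (0)
Last nonzero remainder: (65/4)y² + (195/4)y - 65. Dividing through by 65/4 gives the monic gcd y² + 3y - 4.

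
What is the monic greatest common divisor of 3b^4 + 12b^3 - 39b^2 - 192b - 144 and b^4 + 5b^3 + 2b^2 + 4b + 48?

Euclidean algorithm in ℚ[b]:
  3b^4 + 12b^3 - 39b^2 - 192b - 144 = (3)(b^4 + 5b^3 + 2b^2 + 4b + 48) + (-3b^3 - 45b^2 - 204b - 288)
  b^4 + 5b^3 + 2b^2 + 4b + 48 = (-(1/3)b + 10/3)(-3b^3 - 45b^2 - 204b - 288) + (84b^2 + 588b + 1008)
  -3b^3 - 45b^2 - 204b - 288 = (-(1/28)b - 2/7)(84b^2 + 588b + 1008) + (0)
Last nonzero remainder: 84b^2 + 588b + 1008. Dividing through by 84 gives the monic gcd b^2 + 7b + 12.

b^2 + 7b + 12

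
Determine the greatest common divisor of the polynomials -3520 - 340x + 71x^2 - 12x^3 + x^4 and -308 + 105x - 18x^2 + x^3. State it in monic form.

-11 + x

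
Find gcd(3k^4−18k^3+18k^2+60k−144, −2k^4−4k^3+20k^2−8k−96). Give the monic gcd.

k^3−2k^2−2k+12

Repeated division with remainder:
  3k^4−18k^3+18k^2+60k−144 = (−3/2)(−2k^4−4k^3+20k^2−8k−96) + (−24k^3+48k^2+48k−288)
  −2k^4−4k^3+20k^2−8k−96 = ((1/12)k+1/3)(−24k^3+48k^2+48k−288) + (0)
Last nonzero remainder: −24k^3+48k^2+48k−288. Dividing through by −24 gives the monic gcd k^3−2k^2−2k+12.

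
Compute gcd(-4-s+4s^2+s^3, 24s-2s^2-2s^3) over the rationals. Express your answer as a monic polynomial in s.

4+s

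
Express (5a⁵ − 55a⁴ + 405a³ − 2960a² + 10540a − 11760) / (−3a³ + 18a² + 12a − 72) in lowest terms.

Apply the Euclidean algorithm:
  5a⁵ − 55a⁴ + 405a³ − 2960a² + 10540a − 11760 = (−(5/3)a² + (25/3)a − 275/3)(−3a³ + 18a² + 12a − 72) + (−1530a² + 12240a − 18360)
  −3a³ + 18a² + 12a − 72 = ((1/510)a + 1/255)(−1530a² + 12240a − 18360) + (0)
Last nonzero remainder: −1530a² + 12240a − 18360. Dividing through by −1530 gives the monic gcd a² − 8a + 12.
Cancel a² − 8a + 12 from numerator and denominator to get the reduced form.

(−5a³ + 15a² − 225a + 980)/(3a + 6)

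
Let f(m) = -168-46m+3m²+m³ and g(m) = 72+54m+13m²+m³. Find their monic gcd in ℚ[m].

24+10m+m²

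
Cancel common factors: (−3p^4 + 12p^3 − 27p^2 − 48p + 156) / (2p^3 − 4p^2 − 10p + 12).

(−3p^3 + 18p^2 − 63p + 78)/(2p^2 − 8p + 6)

Euclidean algorithm in ℚ[p]:
  −3p^4 + 12p^3 − 27p^2 − 48p + 156 = (−(3/2)p + 3)(2p^3 − 4p^2 − 10p + 12) + (−30p^2 + 120)
  2p^3 − 4p^2 − 10p + 12 = (−(1/15)p + 2/15)(−30p^2 + 120) + (−2p − 4)
  −30p^2 + 120 = (15p − 30)(−2p − 4) + (0)
Last nonzero remainder: −2p − 4. Dividing through by −2 gives the monic gcd p + 2.
Cancel p + 2 from numerator and denominator to get the reduced form.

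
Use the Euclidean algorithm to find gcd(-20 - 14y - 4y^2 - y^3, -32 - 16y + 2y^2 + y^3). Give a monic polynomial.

2 + y

Apply the Euclidean algorithm:
  -y^3 - 4y^2 - 14y - 20 = (-1)(y^3 + 2y^2 - 16y - 32) + (-2y^2 - 30y - 52)
  y^3 + 2y^2 - 16y - 32 = (-(1/2)y + 13/2)(-2y^2 - 30y - 52) + (153y + 306)
  -2y^2 - 30y - 52 = (-(2/153)y - 26/153)(153y + 306) + (0)
Last nonzero remainder: 153y + 306. Dividing through by 153 gives the monic gcd y + 2.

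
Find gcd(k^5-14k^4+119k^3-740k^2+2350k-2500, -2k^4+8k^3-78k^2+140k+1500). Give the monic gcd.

Euclidean algorithm in ℚ[k]:
  k^5-14k^4+119k^3-740k^2+2350k-2500 = (-(1/2)k+5)(-2k^4+8k^3-78k^2+140k+1500) + (40k^3-280k^2+2400k-10000)
  -2k^4+8k^3-78k^2+140k+1500 = (-(1/20)k-3/20)(40k^3-280k^2+2400k-10000) + (0)
Last nonzero remainder: 40k^3-280k^2+2400k-10000. Dividing through by 40 gives the monic gcd k^3-7k^2+60k-250.

k^3-7k^2+60k-250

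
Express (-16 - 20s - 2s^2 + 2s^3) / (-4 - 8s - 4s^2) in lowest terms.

(8 + 2s - s^2)/(2 + 2s)

Apply the Euclidean algorithm:
  2s^3 - 2s^2 - 20s - 16 = (-(1/2)s + 3/2)(-4s^2 - 8s - 4) + (-10s - 10)
  -4s^2 - 8s - 4 = ((2/5)s + 2/5)(-10s - 10) + (0)
Last nonzero remainder: -10s - 10. Dividing through by -10 gives the monic gcd s + 1.
Cancel s + 1 from numerator and denominator to get the reduced form.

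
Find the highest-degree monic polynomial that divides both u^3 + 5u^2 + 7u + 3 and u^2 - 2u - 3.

Euclidean algorithm in ℚ[u]:
  u^3 + 5u^2 + 7u + 3 = (u + 7)(u^2 - 2u - 3) + (24u + 24)
  u^2 - 2u - 3 = ((1/24)u - 1/8)(24u + 24) + (0)
Last nonzero remainder: 24u + 24. Dividing through by 24 gives the monic gcd u + 1.

u + 1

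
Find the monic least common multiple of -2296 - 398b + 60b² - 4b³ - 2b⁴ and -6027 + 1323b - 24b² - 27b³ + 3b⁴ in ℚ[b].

-8036 - 245b + 409b² - 44b³ - 5b⁴ + b⁵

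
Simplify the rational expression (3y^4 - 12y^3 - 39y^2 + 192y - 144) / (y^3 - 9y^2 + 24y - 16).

By polynomial division,
  3y^4 - 12y^3 - 39y^2 + 192y - 144 = (3y + 15)(y^3 - 9y^2 + 24y - 16) + (24y^2 - 120y + 96)
  y^3 - 9y^2 + 24y - 16 = ((1/24)y - 1/6)(24y^2 - 120y + 96) + (0)
Last nonzero remainder: 24y^2 - 120y + 96. Dividing through by 24 gives the monic gcd y^2 - 5y + 4.
Cancel y^2 - 5y + 4 from numerator and denominator to get the reduced form.

(3y^2 + 3y - 36)/(y - 4)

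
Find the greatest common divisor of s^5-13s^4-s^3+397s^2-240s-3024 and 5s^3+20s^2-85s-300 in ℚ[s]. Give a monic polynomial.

s^2-s-12

Repeated division with remainder:
  s^5-13s^4-s^3+397s^2-240s-3024 = ((1/5)s^2-(17/5)s+84/5)(5s^3+20s^2-85s-300) + (-168s^2+168s+2016)
  5s^3+20s^2-85s-300 = (-(5/168)s-25/168)(-168s^2+168s+2016) + (0)
Last nonzero remainder: -168s^2+168s+2016. Dividing through by -168 gives the monic gcd s^2-s-12.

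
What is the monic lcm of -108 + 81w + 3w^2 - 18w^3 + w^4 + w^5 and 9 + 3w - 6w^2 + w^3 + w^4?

-108 - 27w + 84w^2 - 15w^3 - 17w^4 + 2w^5 + w^6

Apply the Euclidean algorithm:
  w^5 + w^4 - 18w^3 + 3w^2 + 81w - 108 = (w)(w^4 + w^3 - 6w^2 + 3w + 9) + (-12w^3 + 72w - 108)
  w^4 + w^3 - 6w^2 + 3w + 9 = (-(1/12)w - 1/12)(-12w^3 + 72w - 108) + (0)
Last nonzero remainder: -12w^3 + 72w - 108. Dividing through by -12 gives the monic gcd w^3 - 6w + 9.
Then lcm(f, g) = f·g / gcd(f, g); expanding and making the result monic gives the answer.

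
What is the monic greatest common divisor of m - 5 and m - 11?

1

Repeated division with remainder:
  m - 5 = (m - 11) + (6)
  m - 11 = ((1/6)m - 11/6)(6) + (0)
The last nonzero remainder is the constant 6, so the polynomials are coprime and gcd = 1.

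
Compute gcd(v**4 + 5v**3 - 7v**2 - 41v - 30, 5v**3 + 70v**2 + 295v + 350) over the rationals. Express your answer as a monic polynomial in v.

By polynomial division,
  v**4 + 5v**3 - 7v**2 - 41v - 30 = ((1/5)v - 9/5)(5v**3 + 70v**2 + 295v + 350) + (60v**2 + 420v + 600)
  5v**3 + 70v**2 + 295v + 350 = ((1/12)v + 7/12)(60v**2 + 420v + 600) + (0)
Last nonzero remainder: 60v**2 + 420v + 600. Dividing through by 60 gives the monic gcd v**2 + 7v + 10.

v**2 + 7v + 10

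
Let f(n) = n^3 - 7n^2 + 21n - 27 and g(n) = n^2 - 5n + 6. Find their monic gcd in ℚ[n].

n - 3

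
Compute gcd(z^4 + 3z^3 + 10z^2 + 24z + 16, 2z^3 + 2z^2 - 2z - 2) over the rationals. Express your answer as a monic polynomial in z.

z + 1

Euclidean algorithm in ℚ[z]:
  z^4 + 3z^3 + 10z^2 + 24z + 16 = ((1/2)z + 1)(2z^3 + 2z^2 - 2z - 2) + (9z^2 + 27z + 18)
  2z^3 + 2z^2 - 2z - 2 = ((2/9)z - 4/9)(9z^2 + 27z + 18) + (6z + 6)
  9z^2 + 27z + 18 = ((3/2)z + 3)(6z + 6) + (0)
Last nonzero remainder: 6z + 6. Dividing through by 6 gives the monic gcd z + 1.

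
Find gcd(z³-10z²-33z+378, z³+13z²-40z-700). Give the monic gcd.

Euclidean algorithm in ℚ[z]:
  z³-10z²-33z+378 = (z³+13z²-40z-700) + (-23z²+7z+1078)
  z³+13z²-40z-700 = (-(1/23)z-306/529)(-23z²+7z+1078) + ((5776/529)z-40432/529)
  -23z²+7z+1078 = (-(12167/5776)z-40733/2888)((5776/529)z-40432/529) + (0)
Last nonzero remainder: (5776/529)z-40432/529. Dividing through by 5776/529 gives the monic gcd z-7.

z-7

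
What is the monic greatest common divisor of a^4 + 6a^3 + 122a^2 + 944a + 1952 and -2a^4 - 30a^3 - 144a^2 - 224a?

a^2 + 8a + 16

Repeated division with remainder:
  a^4 + 6a^3 + 122a^2 + 944a + 1952 = (-1/2)(-2a^4 - 30a^3 - 144a^2 - 224a) + (-9a^3 + 50a^2 + 832a + 1952)
  -2a^4 - 30a^3 - 144a^2 - 224a = ((2/9)a + 370/81)(-9a^3 + 50a^2 + 832a + 1952) + (-(45140/81)a^2 - (361120/81)a - 722240/81)
  -9a^3 + 50a^2 + 832a + 1952 = ((729/45140)a - 81/370)(-(45140/81)a^2 - (361120/81)a - 722240/81) + (0)
Last nonzero remainder: -(45140/81)a^2 - (361120/81)a - 722240/81. Dividing through by -45140/81 gives the monic gcd a^2 + 8a + 16.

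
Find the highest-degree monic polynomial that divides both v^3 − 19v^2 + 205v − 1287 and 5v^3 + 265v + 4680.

Euclidean algorithm in ℚ[v]:
  v^3 − 19v^2 + 205v − 1287 = (1/5)(5v^3 + 265v + 4680) + (−19v^2 + 152v − 2223)
  5v^3 + 265v + 4680 = (−(5/19)v − 40/19)(−19v^2 + 152v − 2223) + (0)
Last nonzero remainder: −19v^2 + 152v − 2223. Dividing through by −19 gives the monic gcd v^2 − 8v + 117.

v^2 − 8v + 117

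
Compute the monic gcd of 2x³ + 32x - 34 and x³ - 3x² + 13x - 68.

x² + x + 17

Repeated division with remainder:
  2x³ + 32x - 34 = (2)(x³ - 3x² + 13x - 68) + (6x² + 6x + 102)
  x³ - 3x² + 13x - 68 = ((1/6)x - 2/3)(6x² + 6x + 102) + (0)
Last nonzero remainder: 6x² + 6x + 102. Dividing through by 6 gives the monic gcd x² + x + 17.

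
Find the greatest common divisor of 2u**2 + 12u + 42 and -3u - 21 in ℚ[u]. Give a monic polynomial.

1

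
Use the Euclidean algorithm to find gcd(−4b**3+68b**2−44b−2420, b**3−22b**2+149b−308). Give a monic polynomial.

b−11

Euclidean algorithm in ℚ[b]:
  −4b**3+68b**2−44b−2420 = (−4)(b**3−22b**2+149b−308) + (−20b**2+552b−3652)
  b**3−22b**2+149b−308 = (−(1/20)b−7/25)(−20b**2+552b−3652) + ((3024/25)b−33264/25)
  −20b**2+552b−3652 = (−(125/756)b+2075/756)((3024/25)b−33264/25) + (0)
Last nonzero remainder: (3024/25)b−33264/25. Dividing through by 3024/25 gives the monic gcd b−11.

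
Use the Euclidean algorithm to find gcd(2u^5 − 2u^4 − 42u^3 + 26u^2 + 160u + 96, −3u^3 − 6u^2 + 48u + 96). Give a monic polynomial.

u^2 − 16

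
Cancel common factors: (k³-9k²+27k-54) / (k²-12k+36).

(k²-3k+9)/(k-6)

Repeated division with remainder:
  k³-9k²+27k-54 = (k+3)(k²-12k+36) + (27k-162)
  k²-12k+36 = ((1/27)k-2/9)(27k-162) + (0)
Last nonzero remainder: 27k-162. Dividing through by 27 gives the monic gcd k-6.
Cancel k-6 from numerator and denominator to get the reduced form.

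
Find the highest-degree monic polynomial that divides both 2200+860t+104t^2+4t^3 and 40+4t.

By polynomial division,
  4t^3+104t^2+860t+2200 = (t^2+16t+55)(4t+40) + (0)
Last nonzero remainder: 4t+40. Dividing through by 4 gives the monic gcd t+10.

10+t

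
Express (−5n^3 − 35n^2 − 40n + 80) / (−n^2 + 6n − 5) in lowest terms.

(5n^2 + 40n + 80)/(n − 5)

Apply the Euclidean algorithm:
  −5n^3 − 35n^2 − 40n + 80 = (5n + 65)(−n^2 + 6n − 5) + (−405n + 405)
  −n^2 + 6n − 5 = ((1/405)n − 1/81)(−405n + 405) + (0)
Last nonzero remainder: −405n + 405. Dividing through by −405 gives the monic gcd n − 1.
Cancel n − 1 from numerator and denominator to get the reduced form.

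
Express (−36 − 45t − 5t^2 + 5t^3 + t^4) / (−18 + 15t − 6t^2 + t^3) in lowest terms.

(12 + 19t + 8t^2 + t^3)/(6 − 3t + t^2)

Repeated division with remainder:
  t^4 + 5t^3 − 5t^2 − 45t − 36 = (t + 11)(t^3 − 6t^2 + 15t − 18) + (46t^2 − 192t + 162)
  t^3 − 6t^2 + 15t − 18 = ((1/46)t − 21/529)(46t^2 − 192t + 162) + ((2040/529)t − 6120/529)
  46t^2 − 192t + 162 = ((12167/1020)t − 4761/340)((2040/529)t − 6120/529) + (0)
Last nonzero remainder: (2040/529)t − 6120/529. Dividing through by 2040/529 gives the monic gcd t − 3.
Cancel t − 3 from numerator and denominator to get the reduced form.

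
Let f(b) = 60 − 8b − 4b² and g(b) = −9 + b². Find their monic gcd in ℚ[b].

−3 + b

Apply the Euclidean algorithm:
  −4b² − 8b + 60 = (−4)(b² − 9) + (−8b + 24)
  b² − 9 = (−(1/8)b − 3/8)(−8b + 24) + (0)
Last nonzero remainder: −8b + 24. Dividing through by −8 gives the monic gcd b − 3.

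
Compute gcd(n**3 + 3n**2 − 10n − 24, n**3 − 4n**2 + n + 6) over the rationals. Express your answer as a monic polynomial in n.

n − 3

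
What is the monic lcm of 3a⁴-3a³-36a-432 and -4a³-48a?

Repeated division with remainder:
  3a⁴-3a³-36a-432 = (-(3/4)a+3/4)(-4a³-48a) + (-36a²-432)
  -4a³-48a = ((1/9)a)(-36a²-432) + (0)
Last nonzero remainder: -36a²-432. Dividing through by -36 gives the monic gcd a²+12.
Then lcm(f, g) = f·g / gcd(f, g); expanding and making the result monic gives the answer.

a⁵-a⁴-12a²-144a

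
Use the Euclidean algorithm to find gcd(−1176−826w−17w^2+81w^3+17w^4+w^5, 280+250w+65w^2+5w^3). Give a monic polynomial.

Repeated division with remainder:
  w^5+17w^4+81w^3−17w^2−826w−1176 = ((1/5)w^2+(4/5)w−21/5)(5w^3+65w^2+250w+280) + (0)
Last nonzero remainder: 5w^3+65w^2+250w+280. Dividing through by 5 gives the monic gcd w^3+13w^2+50w+56.

56+50w+13w^2+w^3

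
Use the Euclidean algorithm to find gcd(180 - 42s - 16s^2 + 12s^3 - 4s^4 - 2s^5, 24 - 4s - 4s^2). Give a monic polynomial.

-6 + s + s^2

By polynomial division,
  -2s^5 - 4s^4 + 12s^3 - 16s^2 - 42s + 180 = ((1/2)s^3 + (1/2)s^2 - (1/2)s + 15/2)(-4s^2 - 4s + 24) + (0)
Last nonzero remainder: -4s^2 - 4s + 24. Dividing through by -4 gives the monic gcd s^2 + s - 6.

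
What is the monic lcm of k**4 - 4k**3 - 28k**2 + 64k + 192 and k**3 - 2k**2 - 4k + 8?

Euclidean algorithm in ℚ[k]:
  k**4 - 4k**3 - 28k**2 + 64k + 192 = (k - 2)(k**3 - 2k**2 - 4k + 8) + (-28k**2 + 48k + 208)
  k**3 - 2k**2 - 4k + 8 = (-(1/28)k + 1/98)(-28k**2 + 48k + 208) + ((144/49)k + 288/49)
  -28k**2 + 48k + 208 = (-(343/36)k + 637/18)((144/49)k + 288/49) + (0)
Last nonzero remainder: (144/49)k + 288/49. Dividing through by 144/49 gives the monic gcd k + 2.
Then lcm(f, g) = f·g / gcd(f, g); expanding and making the result monic gives the answer.

k**6 - 8k**5 - 8k**4 + 160k**3 - 176k**2 - 512k + 768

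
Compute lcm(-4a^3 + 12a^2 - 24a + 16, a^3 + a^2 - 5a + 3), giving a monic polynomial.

Euclidean algorithm in ℚ[a]:
  -4a^3 + 12a^2 - 24a + 16 = (-4)(a^3 + a^2 - 5a + 3) + (16a^2 - 44a + 28)
  a^3 + a^2 - 5a + 3 = ((1/16)a + 15/64)(16a^2 - 44a + 28) + ((57/16)a - 57/16)
  16a^2 - 44a + 28 = ((256/57)a - 448/57)((57/16)a - 57/16) + (0)
Last nonzero remainder: (57/16)a - 57/16. Dividing through by 57/16 gives the monic gcd a - 1.
Then lcm(f, g) = f·g / gcd(f, g); expanding and making the result monic gives the answer.

a^5 - a^4 - 3a^3 + 17a^2 - 26a + 12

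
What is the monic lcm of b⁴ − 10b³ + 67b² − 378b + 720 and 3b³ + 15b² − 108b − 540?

b⁶ + b⁵ − 13b⁴ + 59b³ − 1428b² − 3420b + 21600

Euclidean algorithm in ℚ[b]:
  b⁴ − 10b³ + 67b² − 378b + 720 = ((1/3)b − 5)(3b³ + 15b² − 108b − 540) + (178b² − 738b − 1980)
  3b³ + 15b² − 108b − 540 = ((3/178)b + 1221/7921)(178b² − 738b − 1980) + ((309960/7921)b − 1859760/7921)
  178b² − 738b − 1980 = ((704969/154980)b + 87131/10332)((309960/7921)b − 1859760/7921) + (0)
Last nonzero remainder: (309960/7921)b − 1859760/7921. Dividing through by 309960/7921 gives the monic gcd b − 6.
Then lcm(f, g) = f·g / gcd(f, g); expanding and making the result monic gives the answer.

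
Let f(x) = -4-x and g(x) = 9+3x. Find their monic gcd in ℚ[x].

Apply the Euclidean algorithm:
  -x-4 = (-1/3)(3x+9) + (-1)
  3x+9 = (-3x-9)(-1) + (0)
The last nonzero remainder is the constant -1, so the polynomials are coprime and gcd = 1.

1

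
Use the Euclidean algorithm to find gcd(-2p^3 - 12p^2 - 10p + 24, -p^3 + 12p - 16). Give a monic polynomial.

p + 4

Euclidean algorithm in ℚ[p]:
  -2p^3 - 12p^2 - 10p + 24 = (2)(-p^3 + 12p - 16) + (-12p^2 - 34p + 56)
  -p^3 + 12p - 16 = ((1/12)p - 17/72)(-12p^2 - 34p + 56) + (-(25/36)p - 25/9)
  -12p^2 - 34p + 56 = ((432/25)p - 504/25)(-(25/36)p - 25/9) + (0)
Last nonzero remainder: -(25/36)p - 25/9. Dividing through by -25/36 gives the monic gcd p + 4.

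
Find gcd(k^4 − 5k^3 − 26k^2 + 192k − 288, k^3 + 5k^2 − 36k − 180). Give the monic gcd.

By polynomial division,
  k^4 − 5k^3 − 26k^2 + 192k − 288 = (k − 10)(k^3 + 5k^2 − 36k − 180) + (60k^2 + 12k − 2088)
  k^3 + 5k^2 − 36k − 180 = ((1/60)k + 2/25)(60k^2 + 12k − 2088) + (−(54/25)k − 324/25)
  60k^2 + 12k − 2088 = (−(250/9)k + 1450/9)(−(54/25)k − 324/25) + (0)
Last nonzero remainder: −(54/25)k − 324/25. Dividing through by −54/25 gives the monic gcd k + 6.

k + 6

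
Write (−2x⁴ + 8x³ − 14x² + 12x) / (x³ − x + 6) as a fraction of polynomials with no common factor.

Euclidean algorithm in ℚ[x]:
  −2x⁴ + 8x³ − 14x² + 12x = (−2x + 8)(x³ − x + 6) + (−16x² + 32x − 48)
  x³ − x + 6 = (−(1/16)x − 1/8)(−16x² + 32x − 48) + (0)
Last nonzero remainder: −16x² + 32x − 48. Dividing through by −16 gives the monic gcd x² − 2x + 3.
Cancel x² − 2x + 3 from numerator and denominator to get the reduced form.

(−2x² + 4x)/(x + 2)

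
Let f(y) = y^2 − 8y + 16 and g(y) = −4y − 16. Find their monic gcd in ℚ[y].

1

Apply the Euclidean algorithm:
  y^2 − 8y + 16 = (−(1/4)y + 3)(−4y − 16) + (64)
  −4y − 16 = (−(1/16)y − 1/4)(64) + (0)
The last nonzero remainder is the constant 64, so the polynomials are coprime and gcd = 1.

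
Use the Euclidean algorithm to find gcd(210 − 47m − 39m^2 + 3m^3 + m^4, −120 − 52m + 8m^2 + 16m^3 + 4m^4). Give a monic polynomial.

−6 + m + m^2

Apply the Euclidean algorithm:
  m^4 + 3m^3 − 39m^2 − 47m + 210 = (1/4)(4m^4 + 16m^3 + 8m^2 − 52m − 120) + (−m^3 − 41m^2 − 34m + 240)
  4m^4 + 16m^3 + 8m^2 − 52m − 120 = (−4m + 148)(−m^3 − 41m^2 − 34m + 240) + (5940m^2 + 5940m − 35640)
  −m^3 − 41m^2 − 34m + 240 = (−(1/5940)m − 2/297)(5940m^2 + 5940m − 35640) + (0)
Last nonzero remainder: 5940m^2 + 5940m − 35640. Dividing through by 5940 gives the monic gcd m^2 + m − 6.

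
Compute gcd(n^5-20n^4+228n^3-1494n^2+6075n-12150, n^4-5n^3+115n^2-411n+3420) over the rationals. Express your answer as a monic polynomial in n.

Repeated division with remainder:
  n^5-20n^4+228n^3-1494n^2+6075n-12150 = (n-15)(n^4-5n^3+115n^2-411n+3420) + (38n^3+642n^2-3510n+39150)
  n^4-5n^3+115n^2-411n+3420 = ((1/38)n-208/361)(38n^3+642n^2-3510n+39150) + ((208396/361)n^2-(1250376/361)n+9377820/361)
  38n^3+642n^2-3510n+39150 = ((6859/104198)n+157035/104198)((208396/361)n^2-(1250376/361)n+9377820/361) + (0)
Last nonzero remainder: (208396/361)n^2-(1250376/361)n+9377820/361. Dividing through by 208396/361 gives the monic gcd n^2-6n+45.

n^2-6n+45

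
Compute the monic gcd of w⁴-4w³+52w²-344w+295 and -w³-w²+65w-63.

w-1

Repeated division with remainder:
  w⁴-4w³+52w²-344w+295 = (-w+5)(-w³-w²+65w-63) + (122w²-732w+610)
  -w³-w²+65w-63 = (-(1/122)w-7/122)(122w²-732w+610) + (28w-28)
  122w²-732w+610 = ((61/14)w-305/14)(28w-28) + (0)
Last nonzero remainder: 28w-28. Dividing through by 28 gives the monic gcd w-1.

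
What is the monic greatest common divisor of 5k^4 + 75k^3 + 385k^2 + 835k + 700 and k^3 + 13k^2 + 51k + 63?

k + 7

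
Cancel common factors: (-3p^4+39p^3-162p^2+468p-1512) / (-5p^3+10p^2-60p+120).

Repeated division with remainder:
  -3p^4+39p^3-162p^2+468p-1512 = ((3/5)p-33/5)(-5p^3+10p^2-60p+120) + (-60p^2-720)
  -5p^3+10p^2-60p+120 = ((1/12)p-1/6)(-60p^2-720) + (0)
Last nonzero remainder: -60p^2-720. Dividing through by -60 gives the monic gcd p^2+12.
Cancel p^2+12 from numerator and denominator to get the reduced form.

(3p^2-39p+126)/(5p-10)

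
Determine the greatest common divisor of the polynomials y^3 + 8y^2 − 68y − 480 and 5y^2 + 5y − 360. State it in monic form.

y − 8

Repeated division with remainder:
  y^3 + 8y^2 − 68y − 480 = ((1/5)y + 7/5)(5y^2 + 5y − 360) + (−3y + 24)
  5y^2 + 5y − 360 = (−(5/3)y − 15)(−3y + 24) + (0)
Last nonzero remainder: −3y + 24. Dividing through by −3 gives the monic gcd y − 8.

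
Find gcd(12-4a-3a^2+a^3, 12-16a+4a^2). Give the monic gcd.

-3+a

Euclidean algorithm in ℚ[a]:
  a^3-3a^2-4a+12 = ((1/4)a+1/4)(4a^2-16a+12) + (-3a+9)
  4a^2-16a+12 = (-(4/3)a+4/3)(-3a+9) + (0)
Last nonzero remainder: -3a+9. Dividing through by -3 gives the monic gcd a-3.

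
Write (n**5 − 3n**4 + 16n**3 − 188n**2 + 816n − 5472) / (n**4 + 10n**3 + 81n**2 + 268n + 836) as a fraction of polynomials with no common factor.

(n**3 − 10n**2 + 48n − 144)/(n**2 + 3n + 22)

Repeated division with remainder:
  n**5 − 3n**4 + 16n**3 − 188n**2 + 816n − 5472 = (n − 13)(n**4 + 10n**3 + 81n**2 + 268n + 836) + (65n**3 + 597n**2 + 3464n + 5396)
  n**4 + 10n**3 + 81n**2 + 268n + 836 = ((1/65)n + 53/4225)(65n**3 + 597n**2 + 3464n + 5396) + ((85424/4225)n**2 + (597968/4225)n + 3246112/4225)
  65n**3 + 597n**2 + 3464n + 5396 = ((274625/85424)n + 299975/42712)((85424/4225)n**2 + (597968/4225)n + 3246112/4225) + (0)
Last nonzero remainder: (85424/4225)n**2 + (597968/4225)n + 3246112/4225. Dividing through by 85424/4225 gives the monic gcd n**2 + 7n + 38.
Cancel n**2 + 7n + 38 from numerator and denominator to get the reduced form.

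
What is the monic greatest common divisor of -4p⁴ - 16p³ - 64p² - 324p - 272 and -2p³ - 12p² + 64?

By polynomial division,
  -4p⁴ - 16p³ - 64p² - 324p - 272 = (2p - 4)(-2p³ - 12p² + 64) + (-112p² - 452p - 16)
  -2p³ - 12p² + 64 = ((1/56)p + 55/1568)(-112p² - 452p - 16) + ((6327/392)p + 6327/98)
  -112p² - 452p - 16 = (-(43904/6327)p - 1568/6327)((6327/392)p + 6327/98) + (0)
Last nonzero remainder: (6327/392)p + 6327/98. Dividing through by 6327/392 gives the monic gcd p + 4.

p + 4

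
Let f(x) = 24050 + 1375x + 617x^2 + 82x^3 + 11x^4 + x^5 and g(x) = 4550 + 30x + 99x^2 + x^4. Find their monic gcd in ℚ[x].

65 + 6x + x^2

Euclidean algorithm in ℚ[x]:
  x^5 + 11x^4 + 82x^3 + 617x^2 + 1375x + 24050 = (x + 11)(x^4 + 99x^2 + 30x + 4550) + (-17x^3 - 502x^2 - 3505x - 26000)
  x^4 + 99x^2 + 30x + 4550 = (-(1/17)x + 502/289)(-17x^3 - 502x^2 - 3505x - 26000) + ((221030/289)x^2 + (1326180/289)x + 14366950/289)
  -17x^3 - 502x^2 - 3505x - 26000 = (-(4913/221030)x - 11560/22103)((221030/289)x^2 + (1326180/289)x + 14366950/289) + (0)
Last nonzero remainder: (221030/289)x^2 + (1326180/289)x + 14366950/289. Dividing through by 221030/289 gives the monic gcd x^2 + 6x + 65.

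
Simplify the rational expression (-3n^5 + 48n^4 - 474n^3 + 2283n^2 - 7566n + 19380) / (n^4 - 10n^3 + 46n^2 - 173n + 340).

Euclidean algorithm in ℚ[n]:
  -3n^5 + 48n^4 - 474n^3 + 2283n^2 - 7566n + 19380 = (-3n + 18)(n^4 - 10n^3 + 46n^2 - 173n + 340) + (-156n^3 + 936n^2 - 3432n + 13260)
  n^4 - 10n^3 + 46n^2 - 173n + 340 = (-(1/156)n + 1/39)(-156n^3 + 936n^2 - 3432n + 13260) + (0)
Last nonzero remainder: -156n^3 + 936n^2 - 3432n + 13260. Dividing through by -156 gives the monic gcd n^3 - 6n^2 + 22n - 85.
Cancel n^3 - 6n^2 + 22n - 85 from numerator and denominator to get the reduced form.

(-3n^2 + 30n - 228)/(n - 4)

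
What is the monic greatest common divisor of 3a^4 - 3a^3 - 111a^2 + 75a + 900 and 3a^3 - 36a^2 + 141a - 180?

a^2 - 9a + 20

Apply the Euclidean algorithm:
  3a^4 - 3a^3 - 111a^2 + 75a + 900 = (a + 11)(3a^3 - 36a^2 + 141a - 180) + (144a^2 - 1296a + 2880)
  3a^3 - 36a^2 + 141a - 180 = ((1/48)a - 1/16)(144a^2 - 1296a + 2880) + (0)
Last nonzero remainder: 144a^2 - 1296a + 2880. Dividing through by 144 gives the monic gcd a^2 - 9a + 20.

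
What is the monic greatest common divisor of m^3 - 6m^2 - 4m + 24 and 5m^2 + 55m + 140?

1

Euclidean algorithm in ℚ[m]:
  m^3 - 6m^2 - 4m + 24 = ((1/5)m - 17/5)(5m^2 + 55m + 140) + (155m + 500)
  5m^2 + 55m + 140 = ((1/31)m + 241/961)(155m + 500) + (14040/961)
  155m + 500 = ((29791/2808)m + 24025/702)(14040/961) + (0)
The last nonzero remainder is the constant 14040/961, so the polynomials are coprime and gcd = 1.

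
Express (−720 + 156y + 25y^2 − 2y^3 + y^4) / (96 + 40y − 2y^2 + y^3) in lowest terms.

(−15 + 2y + y^2)/(2 + y)

By polynomial division,
  y^4 − 2y^3 + 25y^2 + 156y − 720 = (y)(y^3 − 2y^2 + 40y + 96) + (−15y^2 + 60y − 720)
  y^3 − 2y^2 + 40y + 96 = (−(1/15)y − 2/15)(−15y^2 + 60y − 720) + (0)
Last nonzero remainder: −15y^2 + 60y − 720. Dividing through by −15 gives the monic gcd y^2 − 4y + 48.
Cancel y^2 − 4y + 48 from numerator and denominator to get the reduced form.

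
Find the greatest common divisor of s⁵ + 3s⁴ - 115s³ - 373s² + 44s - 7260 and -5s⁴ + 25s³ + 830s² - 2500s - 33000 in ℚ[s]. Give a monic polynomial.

Repeated division with remainder:
  s⁵ + 3s⁴ - 115s³ - 373s² + 44s - 7260 = (-(1/5)s - 8/5)(-5s⁴ + 25s³ + 830s² - 2500s - 33000) + (91s³ + 455s² - 10556s - 60060)
  -5s⁴ + 25s³ + 830s² - 2500s - 33000 = (-(5/91)s + 50/91)(91s³ + 455s² - 10556s - 60060) + (0)
Last nonzero remainder: 91s³ + 455s² - 10556s - 60060. Dividing through by 91 gives the monic gcd s³ + 5s² - 116s - 660.

s³ + 5s² - 116s - 660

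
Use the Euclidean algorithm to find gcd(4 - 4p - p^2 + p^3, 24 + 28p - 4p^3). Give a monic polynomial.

2 + p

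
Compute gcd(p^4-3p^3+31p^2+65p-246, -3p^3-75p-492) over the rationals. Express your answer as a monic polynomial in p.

By polynomial division,
  p^4-3p^3+31p^2+65p-246 = (-(1/3)p+1)(-3p^3-75p-492) + (6p^2-24p+246)
  -3p^3-75p-492 = (-(1/2)p-2)(6p^2-24p+246) + (0)
Last nonzero remainder: 6p^2-24p+246. Dividing through by 6 gives the monic gcd p^2-4p+41.

p^2-4p+41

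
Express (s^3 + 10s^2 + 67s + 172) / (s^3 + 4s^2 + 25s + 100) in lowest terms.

(s^2 + 6s + 43)/(s^2 + 25)

Euclidean algorithm in ℚ[s]:
  s^3 + 10s^2 + 67s + 172 = (s^3 + 4s^2 + 25s + 100) + (6s^2 + 42s + 72)
  s^3 + 4s^2 + 25s + 100 = ((1/6)s - 1/2)(6s^2 + 42s + 72) + (34s + 136)
  6s^2 + 42s + 72 = ((3/17)s + 9/17)(34s + 136) + (0)
Last nonzero remainder: 34s + 136. Dividing through by 34 gives the monic gcd s + 4.
Cancel s + 4 from numerator and denominator to get the reduced form.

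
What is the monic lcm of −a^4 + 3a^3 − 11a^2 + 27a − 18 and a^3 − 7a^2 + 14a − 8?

Repeated division with remainder:
  −a^4 + 3a^3 − 11a^2 + 27a − 18 = (−a − 4)(a^3 − 7a^2 + 14a − 8) + (−25a^2 + 75a − 50)
  a^3 − 7a^2 + 14a − 8 = (−(1/25)a + 4/25)(−25a^2 + 75a − 50) + (0)
Last nonzero remainder: −25a^2 + 75a − 50. Dividing through by −25 gives the monic gcd a^2 − 3a + 2.
Then lcm(f, g) = f·g / gcd(f, g); expanding and making the result monic gives the answer.

a^5 − 7a^4 + 23a^3 − 71a^2 + 126a − 72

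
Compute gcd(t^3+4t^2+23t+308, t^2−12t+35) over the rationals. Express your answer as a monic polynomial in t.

By polynomial division,
  t^3+4t^2+23t+308 = (t+16)(t^2−12t+35) + (180t−252)
  t^2−12t+35 = ((1/180)t−53/900)(180t−252) + (504/25)
  180t−252 = ((125/14)t−25/2)(504/25) + (0)
The last nonzero remainder is the constant 504/25, so the polynomials are coprime and gcd = 1.

1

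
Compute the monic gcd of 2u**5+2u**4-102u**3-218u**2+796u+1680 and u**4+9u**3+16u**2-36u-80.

u**3+11u**2+38u+40

Repeated division with remainder:
  2u**5+2u**4-102u**3-218u**2+796u+1680 = (2u-16)(u**4+9u**3+16u**2-36u-80) + (10u**3+110u**2+380u+400)
  u**4+9u**3+16u**2-36u-80 = ((1/10)u-1/5)(10u**3+110u**2+380u+400) + (0)
Last nonzero remainder: 10u**3+110u**2+380u+400. Dividing through by 10 gives the monic gcd u**3+11u**2+38u+40.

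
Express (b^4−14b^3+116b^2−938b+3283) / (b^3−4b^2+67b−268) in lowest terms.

(b^2−14b+49)/(b−4)

Repeated division with remainder:
  b^4−14b^3+116b^2−938b+3283 = (b−10)(b^3−4b^2+67b−268) + (9b^2+603)
  b^3−4b^2+67b−268 = ((1/9)b−4/9)(9b^2+603) + (0)
Last nonzero remainder: 9b^2+603. Dividing through by 9 gives the monic gcd b^2+67.
Cancel b^2+67 from numerator and denominator to get the reduced form.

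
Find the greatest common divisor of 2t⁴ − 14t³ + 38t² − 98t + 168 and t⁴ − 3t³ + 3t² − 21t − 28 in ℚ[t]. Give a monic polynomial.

t³ − 4t² + 7t − 28

Apply the Euclidean algorithm:
  2t⁴ − 14t³ + 38t² − 98t + 168 = (2)(t⁴ − 3t³ + 3t² − 21t − 28) + (−8t³ + 32t² − 56t + 224)
  t⁴ − 3t³ + 3t² − 21t − 28 = (−(1/8)t − 1/8)(−8t³ + 32t² − 56t + 224) + (0)
Last nonzero remainder: −8t³ + 32t² − 56t + 224. Dividing through by −8 gives the monic gcd t³ − 4t² + 7t − 28.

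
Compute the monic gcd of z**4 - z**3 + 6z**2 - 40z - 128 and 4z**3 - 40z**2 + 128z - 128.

z - 4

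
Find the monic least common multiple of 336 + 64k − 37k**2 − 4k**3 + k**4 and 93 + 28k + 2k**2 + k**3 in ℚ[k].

Repeated division with remainder:
  k**4 − 4k**3 − 37k**2 + 64k + 336 = (k − 6)(k**3 + 2k**2 + 28k + 93) + (−53k**2 + 139k + 894)
  k**3 + 2k**2 + 28k + 93 = (−(1/53)k − 245/2809)(−53k**2 + 139k + 894) + ((160089/2809)k + 480267/2809)
  −53k**2 + 139k + 894 = (−(148877/160089)k + 837082/160089)((160089/2809)k + 480267/2809) + (0)
Last nonzero remainder: (160089/2809)k + 480267/2809. Dividing through by 160089/2809 gives the monic gcd k + 3.
Then lcm(f, g) = f·g / gcd(f, g); expanding and making the result monic gives the answer.

10416 + 1648k − 875k**2 − 23k**3 − 2k**4 − 5k**5 + k**6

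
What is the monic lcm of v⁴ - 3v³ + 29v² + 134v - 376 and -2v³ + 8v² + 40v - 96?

v⁵ - 9v⁴ + 47v³ - 40v² - 1180v + 2256

Apply the Euclidean algorithm:
  v⁴ - 3v³ + 29v² + 134v - 376 = (-(1/2)v - 1/2)(-2v³ + 8v² + 40v - 96) + (53v² + 106v - 424)
  -2v³ + 8v² + 40v - 96 = (-(2/53)v + 12/53)(53v² + 106v - 424) + (0)
Last nonzero remainder: 53v² + 106v - 424. Dividing through by 53 gives the monic gcd v² + 2v - 8.
Then lcm(f, g) = f·g / gcd(f, g); expanding and making the result monic gives the answer.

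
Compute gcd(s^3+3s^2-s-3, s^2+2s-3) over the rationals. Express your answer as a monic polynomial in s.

Repeated division with remainder:
  s^3+3s^2-s-3 = (s+1)(s^2+2s-3) + (0)
The last nonzero remainder s^2+2s-3 is already monic.

s^2+2s-3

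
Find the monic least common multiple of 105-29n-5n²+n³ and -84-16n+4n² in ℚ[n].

Euclidean algorithm in ℚ[n]:
  n³-5n²-29n+105 = ((1/4)n-1/4)(4n²-16n-84) + (-12n+84)
  4n²-16n-84 = (-(1/3)n-1)(-12n+84) + (0)
Last nonzero remainder: -12n+84. Dividing through by -12 gives the monic gcd n-7.
Then lcm(f, g) = f·g / gcd(f, g); expanding and making the result monic gives the answer.

315+18n-44n²-2n³+n⁴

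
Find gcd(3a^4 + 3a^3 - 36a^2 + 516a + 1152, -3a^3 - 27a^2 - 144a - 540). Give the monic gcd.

Euclidean algorithm in ℚ[a]:
  3a^4 + 3a^3 - 36a^2 + 516a + 1152 = (-a + 8)(-3a^3 - 27a^2 - 144a - 540) + (36a^2 + 1128a + 5472)
  -3a^3 - 27a^2 - 144a - 540 = (-(1/12)a + 67/36)(36a^2 + 1128a + 5472) + (-(5362/3)a - 10724)
  36a^2 + 1128a + 5472 = (-(54/2681)a - 1368/2681)(-(5362/3)a - 10724) + (0)
Last nonzero remainder: -(5362/3)a - 10724. Dividing through by -5362/3 gives the monic gcd a + 6.

a + 6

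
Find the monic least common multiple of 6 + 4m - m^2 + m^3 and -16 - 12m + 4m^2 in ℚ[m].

-24 - 10m + 8m^2 - 5m^3 + m^4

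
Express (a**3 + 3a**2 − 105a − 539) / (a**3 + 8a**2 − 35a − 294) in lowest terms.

Apply the Euclidean algorithm:
  a**3 + 3a**2 − 105a − 539 = (a**3 + 8a**2 − 35a − 294) + (−5a**2 − 70a − 245)
  a**3 + 8a**2 − 35a − 294 = (−(1/5)a + 6/5)(−5a**2 − 70a − 245) + (0)
Last nonzero remainder: −5a**2 − 70a − 245. Dividing through by −5 gives the monic gcd a**2 + 14a + 49.
Cancel a**2 + 14a + 49 from numerator and denominator to get the reduced form.

(a − 11)/(a − 6)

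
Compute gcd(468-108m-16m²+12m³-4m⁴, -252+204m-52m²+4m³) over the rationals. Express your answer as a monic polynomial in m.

-3+m

By polynomial division,
  -4m⁴+12m³-16m²-108m+468 = (-m-10)(4m³-52m²+204m-252) + (-332m²+1680m-2052)
  4m³-52m²+204m-252 = (-(1/83)m+659/6889)(-332m²+1680m-2052) + ((127920/6889)m-383760/6889)
  -332m²+1680m-2052 = (-(571787/31980)m+392673/10660)((127920/6889)m-383760/6889) + (0)
Last nonzero remainder: (127920/6889)m-383760/6889. Dividing through by 127920/6889 gives the monic gcd m-3.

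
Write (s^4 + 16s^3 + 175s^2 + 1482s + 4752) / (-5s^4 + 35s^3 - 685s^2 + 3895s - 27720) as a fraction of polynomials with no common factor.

Euclidean algorithm in ℚ[s]:
  s^4 + 16s^3 + 175s^2 + 1482s + 4752 = (-1/5)(-5s^4 + 35s^3 - 685s^2 + 3895s - 27720) + (23s^3 + 38s^2 + 2261s - 792)
  -5s^4 + 35s^3 - 685s^2 + 3895s - 27720 = (-(5/23)s + 995/529)(23s^3 + 38s^2 + 2261s - 792) + (-(140160/529)s^2 - (280320/529)s - 13875840/529)
  23s^3 + 38s^2 + 2261s - 792 = (-(12167/140160)s + 529/17520)(-(140160/529)s^2 - (280320/529)s - 13875840/529) + (0)
Last nonzero remainder: -(140160/529)s^2 - (280320/529)s - 13875840/529. Dividing through by -140160/529 gives the monic gcd s^2 + 2s + 99.
Cancel s^2 + 2s + 99 from numerator and denominator to get the reduced form.

(-s^2 - 14s - 48)/(5s^2 - 45s + 280)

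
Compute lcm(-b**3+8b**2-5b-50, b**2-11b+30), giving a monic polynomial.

Euclidean algorithm in ℚ[b]:
  -b**3+8b**2-5b-50 = (-b-3)(b**2-11b+30) + (-8b+40)
  b**2-11b+30 = (-(1/8)b+3/4)(-8b+40) + (0)
Last nonzero remainder: -8b+40. Dividing through by -8 gives the monic gcd b-5.
Then lcm(f, g) = f·g / gcd(f, g); expanding and making the result monic gives the answer.

b**4-14b**3+53b**2+20b-300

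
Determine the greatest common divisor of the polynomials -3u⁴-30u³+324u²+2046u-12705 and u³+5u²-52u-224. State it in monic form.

u-7

By polynomial division,
  -3u⁴-30u³+324u²+2046u-12705 = (-3u-15)(u³+5u²-52u-224) + (243u²+594u-16065)
  u³+5u²-52u-224 = ((1/243)u+23/2187)(243u²+594u-16065) + ((637/81)u-4459/81)
  243u²+594u-16065 = ((19683/637)u+185895/637)((637/81)u-4459/81) + (0)
Last nonzero remainder: (637/81)u-4459/81. Dividing through by 637/81 gives the monic gcd u-7.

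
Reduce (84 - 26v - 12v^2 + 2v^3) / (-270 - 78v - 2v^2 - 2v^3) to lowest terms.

(-14 + 9v - v^2)/(45 - 2v + v^2)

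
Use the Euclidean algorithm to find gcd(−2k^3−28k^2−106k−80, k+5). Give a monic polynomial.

k+5

Euclidean algorithm in ℚ[k]:
  −2k^3−28k^2−106k−80 = (−2k^2−18k−16)(k+5) + (0)
The last nonzero remainder k+5 is already monic.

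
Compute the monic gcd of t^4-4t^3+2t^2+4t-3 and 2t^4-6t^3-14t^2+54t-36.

t^2-4t+3

Apply the Euclidean algorithm:
  t^4-4t^3+2t^2+4t-3 = (1/2)(2t^4-6t^3-14t^2+54t-36) + (-t^3+9t^2-23t+15)
  2t^4-6t^3-14t^2+54t-36 = (-2t-12)(-t^3+9t^2-23t+15) + (48t^2-192t+144)
  -t^3+9t^2-23t+15 = (-(1/48)t+5/48)(48t^2-192t+144) + (0)
Last nonzero remainder: 48t^2-192t+144. Dividing through by 48 gives the monic gcd t^2-4t+3.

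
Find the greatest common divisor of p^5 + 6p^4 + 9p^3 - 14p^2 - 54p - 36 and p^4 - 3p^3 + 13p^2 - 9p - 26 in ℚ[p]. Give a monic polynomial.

p^2 - p - 2

Euclidean algorithm in ℚ[p]:
  p^5 + 6p^4 + 9p^3 - 14p^2 - 54p - 36 = (p + 9)(p^4 - 3p^3 + 13p^2 - 9p - 26) + (23p^3 - 122p^2 + 53p + 198)
  p^4 - 3p^3 + 13p^2 - 9p - 26 = ((1/23)p + 53/529)(23p^3 - 122p^2 + 53p + 198) + ((12124/529)p^2 - (12124/529)p - 24248/529)
  23p^3 - 122p^2 + 53p + 198 = ((12167/12124)p - 52371/12124)((12124/529)p^2 - (12124/529)p - 24248/529) + (0)
Last nonzero remainder: (12124/529)p^2 - (12124/529)p - 24248/529. Dividing through by 12124/529 gives the monic gcd p^2 - p - 2.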